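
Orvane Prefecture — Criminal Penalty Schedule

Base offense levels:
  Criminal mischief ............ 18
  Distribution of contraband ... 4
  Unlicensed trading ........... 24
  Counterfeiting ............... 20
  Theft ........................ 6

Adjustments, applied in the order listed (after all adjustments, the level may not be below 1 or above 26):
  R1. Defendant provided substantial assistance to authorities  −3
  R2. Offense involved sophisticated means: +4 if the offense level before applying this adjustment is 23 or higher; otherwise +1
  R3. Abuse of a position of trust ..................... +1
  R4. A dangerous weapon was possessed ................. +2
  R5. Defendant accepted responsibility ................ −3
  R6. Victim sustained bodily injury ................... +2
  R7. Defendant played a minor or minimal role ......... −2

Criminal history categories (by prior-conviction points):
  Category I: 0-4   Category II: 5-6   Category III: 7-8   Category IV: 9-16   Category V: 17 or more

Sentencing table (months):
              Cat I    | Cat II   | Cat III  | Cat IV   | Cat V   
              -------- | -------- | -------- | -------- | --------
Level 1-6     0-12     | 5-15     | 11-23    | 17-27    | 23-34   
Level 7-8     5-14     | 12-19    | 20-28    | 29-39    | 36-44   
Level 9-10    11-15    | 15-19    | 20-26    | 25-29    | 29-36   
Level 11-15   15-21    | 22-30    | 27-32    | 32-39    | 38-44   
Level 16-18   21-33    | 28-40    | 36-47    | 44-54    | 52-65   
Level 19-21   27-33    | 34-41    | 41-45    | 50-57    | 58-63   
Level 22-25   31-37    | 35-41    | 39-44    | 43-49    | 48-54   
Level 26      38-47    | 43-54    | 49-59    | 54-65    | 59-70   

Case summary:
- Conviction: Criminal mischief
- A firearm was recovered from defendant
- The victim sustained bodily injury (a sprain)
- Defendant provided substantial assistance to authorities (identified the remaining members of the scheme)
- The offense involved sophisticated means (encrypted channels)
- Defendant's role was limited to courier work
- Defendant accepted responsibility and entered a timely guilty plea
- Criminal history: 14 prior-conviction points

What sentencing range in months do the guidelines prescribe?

32-39 months

Base offense level for criminal mischief: 18.
R1 applies: 18 − 3 = 15.
R2 applies (level before this adjustment is 15 < 23, so +1): 15 + 1 = 16.
R3 does not apply.
R4 applies: 16 + 2 = 18.
R5 applies: 18 − 3 = 15.
R6 applies: 15 + 2 = 17.
R7 applies: 17 − 2 = 15.
Final offense level: 15.
Criminal history: 14 prior points → Category IV (9-16).
Level 15 falls in the 11-15 band.
Grid: Level 11-15 × Category IV = 32-39 months.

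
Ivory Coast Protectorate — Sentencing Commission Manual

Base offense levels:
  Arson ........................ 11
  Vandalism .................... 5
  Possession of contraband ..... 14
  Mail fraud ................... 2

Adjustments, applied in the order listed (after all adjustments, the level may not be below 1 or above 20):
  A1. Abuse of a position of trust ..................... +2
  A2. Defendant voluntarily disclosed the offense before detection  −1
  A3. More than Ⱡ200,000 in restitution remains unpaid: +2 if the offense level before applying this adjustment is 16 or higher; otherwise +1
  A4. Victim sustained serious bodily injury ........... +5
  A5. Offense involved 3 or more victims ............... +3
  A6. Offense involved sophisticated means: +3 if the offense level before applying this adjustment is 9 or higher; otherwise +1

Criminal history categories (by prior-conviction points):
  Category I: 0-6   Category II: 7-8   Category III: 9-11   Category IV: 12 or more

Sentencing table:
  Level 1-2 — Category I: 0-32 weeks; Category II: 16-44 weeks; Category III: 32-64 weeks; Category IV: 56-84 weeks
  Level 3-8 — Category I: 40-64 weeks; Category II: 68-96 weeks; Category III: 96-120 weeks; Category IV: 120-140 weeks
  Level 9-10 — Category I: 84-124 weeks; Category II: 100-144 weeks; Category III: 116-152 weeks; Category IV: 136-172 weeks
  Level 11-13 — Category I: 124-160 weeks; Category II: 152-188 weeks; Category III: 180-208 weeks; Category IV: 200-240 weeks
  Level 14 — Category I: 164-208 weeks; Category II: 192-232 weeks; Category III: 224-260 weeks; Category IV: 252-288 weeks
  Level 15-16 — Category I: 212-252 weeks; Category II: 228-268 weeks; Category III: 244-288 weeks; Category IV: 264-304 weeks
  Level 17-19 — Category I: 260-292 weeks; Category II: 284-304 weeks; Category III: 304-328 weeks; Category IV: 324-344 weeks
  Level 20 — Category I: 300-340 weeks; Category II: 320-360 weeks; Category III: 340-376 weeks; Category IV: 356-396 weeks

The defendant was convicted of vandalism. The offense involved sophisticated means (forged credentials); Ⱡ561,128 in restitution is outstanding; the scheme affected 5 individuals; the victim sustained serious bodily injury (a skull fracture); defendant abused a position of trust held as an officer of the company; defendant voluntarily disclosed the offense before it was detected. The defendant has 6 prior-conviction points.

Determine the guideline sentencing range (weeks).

Base offense level for vandalism: 5.
A1 applies: 5 + 2 = 7.
A2 applies: 7 − 1 = 6.
A3 applies (level before this adjustment is 6 < 16, so +1): 6 + 1 = 7.
A4 applies: 7 + 5 = 12.
A5 applies: 12 + 3 = 15.
A6 applies (level before this adjustment is 15 ≥ 9, so +3): 15 + 3 = 18.
Final offense level: 18.
Criminal history: 6 prior points → Category I (0-6).
Level 18 falls in the 17-19 band.
Grid: Level 17-19 × Category I = 260-292 weeks.

260-292 weeks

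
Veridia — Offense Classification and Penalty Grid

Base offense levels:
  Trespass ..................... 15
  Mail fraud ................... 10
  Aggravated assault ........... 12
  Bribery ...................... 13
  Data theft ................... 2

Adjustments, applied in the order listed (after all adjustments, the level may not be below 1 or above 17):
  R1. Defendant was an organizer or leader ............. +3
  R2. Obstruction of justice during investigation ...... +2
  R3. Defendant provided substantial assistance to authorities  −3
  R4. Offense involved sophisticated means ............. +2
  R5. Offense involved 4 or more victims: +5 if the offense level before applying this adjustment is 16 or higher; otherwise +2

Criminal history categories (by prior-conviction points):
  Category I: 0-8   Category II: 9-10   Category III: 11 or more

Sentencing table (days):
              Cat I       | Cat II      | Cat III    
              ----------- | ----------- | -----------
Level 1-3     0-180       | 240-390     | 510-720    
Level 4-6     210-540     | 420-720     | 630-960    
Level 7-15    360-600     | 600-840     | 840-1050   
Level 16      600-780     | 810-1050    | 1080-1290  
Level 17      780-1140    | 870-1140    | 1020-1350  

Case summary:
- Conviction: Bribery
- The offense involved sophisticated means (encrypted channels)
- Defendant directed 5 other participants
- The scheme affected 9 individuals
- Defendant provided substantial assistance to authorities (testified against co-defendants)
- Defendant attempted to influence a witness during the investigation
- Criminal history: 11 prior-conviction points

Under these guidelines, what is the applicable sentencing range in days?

1020-1350 days

Base offense level for bribery: 13.
R1 applies: 13 + 3 = 16.
R2 applies: 16 + 2 = 18.
R3 applies: 18 − 3 = 15.
R4 applies: 15 + 2 = 17.
R5 applies (level before this adjustment is 17 ≥ 16, so +5): 17 + 5 = 22.
Level 22 exceeds the maximum of 17; capped at 17.
Final offense level: 17.
Criminal history: 11 prior points → Category III (11+).
Level 17 falls in the 17 band.
Grid: Level 17 × Category III = 1020-1350 days.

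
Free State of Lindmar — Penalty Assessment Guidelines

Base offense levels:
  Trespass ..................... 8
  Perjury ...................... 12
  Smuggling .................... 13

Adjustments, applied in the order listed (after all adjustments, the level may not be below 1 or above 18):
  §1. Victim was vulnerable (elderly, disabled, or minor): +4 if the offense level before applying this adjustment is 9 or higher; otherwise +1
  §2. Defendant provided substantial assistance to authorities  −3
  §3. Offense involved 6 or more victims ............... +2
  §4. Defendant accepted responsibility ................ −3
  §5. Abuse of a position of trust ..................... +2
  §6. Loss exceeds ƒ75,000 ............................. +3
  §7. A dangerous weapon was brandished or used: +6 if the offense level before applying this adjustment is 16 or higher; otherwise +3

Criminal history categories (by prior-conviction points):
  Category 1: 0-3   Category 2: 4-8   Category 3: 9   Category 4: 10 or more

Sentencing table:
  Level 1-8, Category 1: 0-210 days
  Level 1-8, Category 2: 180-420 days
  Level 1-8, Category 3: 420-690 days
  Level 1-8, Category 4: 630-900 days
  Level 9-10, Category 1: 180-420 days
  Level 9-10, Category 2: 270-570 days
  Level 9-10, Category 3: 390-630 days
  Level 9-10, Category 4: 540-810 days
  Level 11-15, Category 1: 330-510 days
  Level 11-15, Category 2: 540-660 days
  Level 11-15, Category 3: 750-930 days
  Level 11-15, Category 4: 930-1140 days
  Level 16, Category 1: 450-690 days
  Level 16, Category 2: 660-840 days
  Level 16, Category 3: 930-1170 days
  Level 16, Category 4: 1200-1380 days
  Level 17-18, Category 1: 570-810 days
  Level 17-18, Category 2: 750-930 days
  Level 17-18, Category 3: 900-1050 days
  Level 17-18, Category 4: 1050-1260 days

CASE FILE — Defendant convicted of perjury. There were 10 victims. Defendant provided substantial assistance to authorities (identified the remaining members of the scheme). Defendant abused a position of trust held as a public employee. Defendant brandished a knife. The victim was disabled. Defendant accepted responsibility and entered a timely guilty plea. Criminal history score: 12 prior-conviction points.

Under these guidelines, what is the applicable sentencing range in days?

Base offense level for perjury: 12.
§1 applies (level before this adjustment is 12 ≥ 9, so +4): 12 + 4 = 16.
§2 applies: 16 − 3 = 13.
§3 applies: 13 + 2 = 15.
§4 applies: 15 − 3 = 12.
§5 applies: 12 + 2 = 14.
§7 applies (level before this adjustment is 14 < 16, so +3): 14 + 3 = 17.
Final offense level: 17.
Criminal history: 12 prior points → Category 4 (10+).
Level 17 falls in the 17-18 band.
Grid: Level 17-18 × Category 4 = 1050-1260 days.

1050-1260 days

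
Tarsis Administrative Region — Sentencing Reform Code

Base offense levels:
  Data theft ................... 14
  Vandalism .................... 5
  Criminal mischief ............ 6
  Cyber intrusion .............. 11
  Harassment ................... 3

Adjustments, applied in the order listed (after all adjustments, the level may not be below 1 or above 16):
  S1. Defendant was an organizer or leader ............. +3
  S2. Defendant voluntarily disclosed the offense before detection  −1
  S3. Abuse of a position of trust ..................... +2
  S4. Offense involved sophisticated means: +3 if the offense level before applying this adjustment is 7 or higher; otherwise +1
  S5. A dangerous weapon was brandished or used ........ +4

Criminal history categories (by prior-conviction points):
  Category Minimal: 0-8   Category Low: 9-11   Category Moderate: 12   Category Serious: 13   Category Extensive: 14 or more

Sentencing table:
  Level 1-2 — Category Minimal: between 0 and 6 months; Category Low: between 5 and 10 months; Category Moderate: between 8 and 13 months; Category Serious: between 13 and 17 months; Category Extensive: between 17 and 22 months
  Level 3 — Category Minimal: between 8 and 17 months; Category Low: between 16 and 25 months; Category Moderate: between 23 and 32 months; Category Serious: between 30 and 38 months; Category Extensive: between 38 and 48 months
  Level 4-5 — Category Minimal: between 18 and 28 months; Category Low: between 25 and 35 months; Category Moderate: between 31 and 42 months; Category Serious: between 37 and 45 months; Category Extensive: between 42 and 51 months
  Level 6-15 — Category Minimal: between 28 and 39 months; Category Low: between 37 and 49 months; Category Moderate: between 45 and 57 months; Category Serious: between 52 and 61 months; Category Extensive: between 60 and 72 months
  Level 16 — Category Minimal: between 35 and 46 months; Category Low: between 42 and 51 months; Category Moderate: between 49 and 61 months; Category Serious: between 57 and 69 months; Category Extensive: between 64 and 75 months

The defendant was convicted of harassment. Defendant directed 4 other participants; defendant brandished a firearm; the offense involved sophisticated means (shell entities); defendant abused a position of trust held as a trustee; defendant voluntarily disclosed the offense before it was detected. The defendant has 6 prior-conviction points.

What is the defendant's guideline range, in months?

Base offense level for harassment: 3.
S1 applies: 3 + 3 = 6.
S2 applies: 6 − 1 = 5.
S3 applies: 5 + 2 = 7.
S4 applies (level before this adjustment is 7 ≥ 7, so +3): 7 + 3 = 10.
S5 applies: 10 + 4 = 14.
Final offense level: 14.
Criminal history: 6 prior points → Category Minimal (0-8).
Level 14 falls in the 6-15 band.
Grid: Level 6-15 × Category Minimal = 28-39 months.

28-39 months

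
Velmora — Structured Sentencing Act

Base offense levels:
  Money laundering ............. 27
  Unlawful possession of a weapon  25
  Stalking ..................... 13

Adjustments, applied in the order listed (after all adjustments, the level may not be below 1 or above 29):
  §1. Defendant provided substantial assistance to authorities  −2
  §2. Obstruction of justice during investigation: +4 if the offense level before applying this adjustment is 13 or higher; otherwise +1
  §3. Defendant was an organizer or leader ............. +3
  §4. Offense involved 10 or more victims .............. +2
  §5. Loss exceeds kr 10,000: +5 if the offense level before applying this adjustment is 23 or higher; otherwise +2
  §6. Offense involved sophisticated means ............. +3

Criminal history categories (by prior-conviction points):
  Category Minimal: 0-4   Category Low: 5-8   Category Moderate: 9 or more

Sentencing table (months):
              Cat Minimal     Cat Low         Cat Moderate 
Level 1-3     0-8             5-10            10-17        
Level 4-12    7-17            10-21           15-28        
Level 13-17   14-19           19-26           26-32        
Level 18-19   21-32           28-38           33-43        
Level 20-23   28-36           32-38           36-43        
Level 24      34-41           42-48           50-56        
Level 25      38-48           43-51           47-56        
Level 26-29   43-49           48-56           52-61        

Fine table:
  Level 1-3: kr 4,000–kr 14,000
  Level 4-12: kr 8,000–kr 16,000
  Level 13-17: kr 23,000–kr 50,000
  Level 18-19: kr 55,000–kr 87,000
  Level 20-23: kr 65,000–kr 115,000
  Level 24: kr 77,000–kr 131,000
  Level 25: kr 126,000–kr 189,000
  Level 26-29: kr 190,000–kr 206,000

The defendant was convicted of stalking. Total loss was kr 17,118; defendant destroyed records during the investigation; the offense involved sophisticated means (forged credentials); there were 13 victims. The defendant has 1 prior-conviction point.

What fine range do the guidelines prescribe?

Base offense level for stalking: 13.
§2 applies (level before this adjustment is 13 ≥ 13, so +4): 13 + 4 = 17.
§3 does not apply.
§4 applies: 17 + 2 = 19.
§5 applies (level before this adjustment is 19 < 23, so +2): 19 + 2 = 21.
§6 applies: 21 + 3 = 24.
Final offense level: 24.
Level 24 falls in the 24 band.
Fine table: Level 24 → kr 77,000–kr 131,000.

kr 77,000–kr 131,000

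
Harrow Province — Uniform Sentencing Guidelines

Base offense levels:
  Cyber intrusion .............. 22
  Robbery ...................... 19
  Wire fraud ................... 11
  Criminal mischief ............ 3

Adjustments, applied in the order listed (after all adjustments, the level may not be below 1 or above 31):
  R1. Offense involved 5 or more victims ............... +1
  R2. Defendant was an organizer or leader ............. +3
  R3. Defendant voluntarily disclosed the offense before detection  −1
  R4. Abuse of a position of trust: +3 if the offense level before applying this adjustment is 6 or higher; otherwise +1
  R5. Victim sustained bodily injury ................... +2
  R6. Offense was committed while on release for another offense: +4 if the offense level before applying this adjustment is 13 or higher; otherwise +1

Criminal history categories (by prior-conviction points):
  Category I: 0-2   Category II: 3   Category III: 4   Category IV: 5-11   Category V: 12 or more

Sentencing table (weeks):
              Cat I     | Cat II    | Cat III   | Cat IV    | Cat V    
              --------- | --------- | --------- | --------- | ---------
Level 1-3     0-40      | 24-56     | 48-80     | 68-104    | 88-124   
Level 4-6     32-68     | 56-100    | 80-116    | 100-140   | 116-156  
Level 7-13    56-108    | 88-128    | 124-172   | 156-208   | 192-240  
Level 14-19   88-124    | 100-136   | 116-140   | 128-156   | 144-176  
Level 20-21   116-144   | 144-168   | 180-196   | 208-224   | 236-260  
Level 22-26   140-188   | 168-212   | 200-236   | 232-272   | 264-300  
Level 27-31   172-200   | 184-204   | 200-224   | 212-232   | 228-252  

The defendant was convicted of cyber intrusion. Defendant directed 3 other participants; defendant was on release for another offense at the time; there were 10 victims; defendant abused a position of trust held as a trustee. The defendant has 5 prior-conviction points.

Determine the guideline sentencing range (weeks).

Base offense level for cyber intrusion: 22.
R1 applies: 22 + 1 = 23.
R2 applies: 23 + 3 = 26.
R3 does not apply.
R4 applies (level before this adjustment is 26 ≥ 6, so +3): 26 + 3 = 29.
R5 does not apply.
R6 applies (level before this adjustment is 29 ≥ 13, so +4): 29 + 4 = 33.
Level 33 exceeds the maximum of 31; capped at 31.
Final offense level: 31.
Criminal history: 5 prior points → Category IV (5-11).
Level 31 falls in the 27-31 band.
Grid: Level 27-31 × Category IV = 212-232 weeks.

212-232 weeks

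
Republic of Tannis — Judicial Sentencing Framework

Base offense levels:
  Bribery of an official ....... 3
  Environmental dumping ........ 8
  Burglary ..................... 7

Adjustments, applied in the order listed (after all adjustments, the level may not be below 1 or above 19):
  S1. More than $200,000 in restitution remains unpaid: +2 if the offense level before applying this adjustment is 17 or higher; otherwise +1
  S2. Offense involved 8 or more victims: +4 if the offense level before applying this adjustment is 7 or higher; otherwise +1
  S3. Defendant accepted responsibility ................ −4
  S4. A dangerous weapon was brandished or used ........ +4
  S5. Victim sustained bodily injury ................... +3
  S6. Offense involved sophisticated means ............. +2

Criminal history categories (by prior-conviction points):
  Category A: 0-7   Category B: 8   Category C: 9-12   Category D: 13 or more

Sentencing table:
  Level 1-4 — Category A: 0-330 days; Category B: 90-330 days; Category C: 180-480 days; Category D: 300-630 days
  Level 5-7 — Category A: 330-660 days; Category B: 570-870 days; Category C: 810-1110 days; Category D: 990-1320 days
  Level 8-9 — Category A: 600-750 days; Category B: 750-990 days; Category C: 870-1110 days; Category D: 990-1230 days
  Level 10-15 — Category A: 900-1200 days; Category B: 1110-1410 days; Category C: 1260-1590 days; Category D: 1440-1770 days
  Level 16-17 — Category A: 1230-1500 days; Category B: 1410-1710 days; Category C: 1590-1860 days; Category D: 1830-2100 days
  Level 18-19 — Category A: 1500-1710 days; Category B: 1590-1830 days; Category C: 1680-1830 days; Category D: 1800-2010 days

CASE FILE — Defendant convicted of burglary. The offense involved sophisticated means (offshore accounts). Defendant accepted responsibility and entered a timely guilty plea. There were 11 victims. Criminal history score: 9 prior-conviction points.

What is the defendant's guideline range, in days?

Base offense level for burglary: 7.
S2 applies (level before this adjustment is 7 ≥ 7, so +4): 7 + 4 = 11.
S3 applies: 11 − 4 = 7.
S5 does not apply.
S6 applies: 7 + 2 = 9.
Final offense level: 9.
Criminal history: 9 prior points → Category C (9-12).
Level 9 falls in the 8-9 band.
Grid: Level 8-9 × Category C = 870-1110 days.

870-1110 days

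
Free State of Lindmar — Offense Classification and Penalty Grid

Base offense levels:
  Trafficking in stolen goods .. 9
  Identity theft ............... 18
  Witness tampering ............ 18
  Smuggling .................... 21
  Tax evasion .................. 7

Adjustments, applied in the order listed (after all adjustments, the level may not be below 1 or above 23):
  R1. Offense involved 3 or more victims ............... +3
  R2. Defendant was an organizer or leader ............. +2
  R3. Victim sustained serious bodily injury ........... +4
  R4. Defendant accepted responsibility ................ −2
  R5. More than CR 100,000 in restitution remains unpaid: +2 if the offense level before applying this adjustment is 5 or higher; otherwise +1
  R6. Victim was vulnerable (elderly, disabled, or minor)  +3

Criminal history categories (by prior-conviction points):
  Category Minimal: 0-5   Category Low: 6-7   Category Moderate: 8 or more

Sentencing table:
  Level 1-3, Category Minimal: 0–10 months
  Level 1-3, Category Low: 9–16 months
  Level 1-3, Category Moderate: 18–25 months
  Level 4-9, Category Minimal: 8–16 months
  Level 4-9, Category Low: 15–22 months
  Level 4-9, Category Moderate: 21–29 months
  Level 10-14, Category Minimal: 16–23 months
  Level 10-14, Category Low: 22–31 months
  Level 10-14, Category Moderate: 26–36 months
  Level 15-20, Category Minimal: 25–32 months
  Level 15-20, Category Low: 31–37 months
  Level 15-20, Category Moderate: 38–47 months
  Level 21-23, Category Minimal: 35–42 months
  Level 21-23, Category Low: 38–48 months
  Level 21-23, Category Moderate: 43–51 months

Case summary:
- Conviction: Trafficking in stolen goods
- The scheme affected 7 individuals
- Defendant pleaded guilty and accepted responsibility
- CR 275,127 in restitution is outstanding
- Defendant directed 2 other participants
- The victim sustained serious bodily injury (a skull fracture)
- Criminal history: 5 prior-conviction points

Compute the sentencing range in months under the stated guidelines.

25-32 months

Base offense level for trafficking in stolen goods: 9.
R1 applies: 9 + 3 = 12.
R2 applies: 12 + 2 = 14.
R3 applies: 14 + 4 = 18.
R4 applies: 18 − 2 = 16.
R5 applies (level before this adjustment is 16 ≥ 5, so +2): 16 + 2 = 18.
Final offense level: 18.
Criminal history: 5 prior points → Category Minimal (0-5).
Level 18 falls in the 15-20 band.
Grid: Level 15-20 × Category Minimal = 25-32 months.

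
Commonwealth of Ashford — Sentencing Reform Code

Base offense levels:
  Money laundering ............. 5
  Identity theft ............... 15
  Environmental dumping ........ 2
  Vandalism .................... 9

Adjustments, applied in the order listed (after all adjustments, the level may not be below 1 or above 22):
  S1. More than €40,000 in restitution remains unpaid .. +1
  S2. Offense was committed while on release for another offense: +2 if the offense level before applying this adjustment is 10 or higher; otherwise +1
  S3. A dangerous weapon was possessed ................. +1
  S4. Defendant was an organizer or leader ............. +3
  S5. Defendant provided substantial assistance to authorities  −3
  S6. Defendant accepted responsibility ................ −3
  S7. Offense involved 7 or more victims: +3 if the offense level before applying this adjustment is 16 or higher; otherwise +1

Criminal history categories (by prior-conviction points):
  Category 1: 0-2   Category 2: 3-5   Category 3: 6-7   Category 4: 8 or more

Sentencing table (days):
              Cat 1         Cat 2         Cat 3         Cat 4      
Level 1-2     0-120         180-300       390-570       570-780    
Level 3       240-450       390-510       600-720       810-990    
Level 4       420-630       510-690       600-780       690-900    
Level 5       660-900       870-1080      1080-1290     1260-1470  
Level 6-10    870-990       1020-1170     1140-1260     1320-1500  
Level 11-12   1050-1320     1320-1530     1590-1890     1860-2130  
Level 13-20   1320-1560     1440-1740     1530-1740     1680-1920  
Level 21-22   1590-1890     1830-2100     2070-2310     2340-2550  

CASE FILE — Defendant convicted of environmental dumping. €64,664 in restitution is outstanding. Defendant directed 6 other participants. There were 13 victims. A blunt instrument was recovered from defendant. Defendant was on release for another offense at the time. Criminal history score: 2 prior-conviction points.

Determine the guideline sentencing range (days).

870-990 days

Base offense level for environmental dumping: 2.
S1 applies: 2 + 1 = 3.
S2 applies (level before this adjustment is 3 < 10, so +1): 3 + 1 = 4.
S3 applies: 4 + 1 = 5.
S4 applies: 5 + 3 = 8.
S5 does not apply.
S7 applies (level before this adjustment is 8 < 16, so +1): 8 + 1 = 9.
Final offense level: 9.
Criminal history: 2 prior points → Category 1 (0-2).
Level 9 falls in the 6-10 band.
Grid: Level 6-10 × Category 1 = 870-990 days.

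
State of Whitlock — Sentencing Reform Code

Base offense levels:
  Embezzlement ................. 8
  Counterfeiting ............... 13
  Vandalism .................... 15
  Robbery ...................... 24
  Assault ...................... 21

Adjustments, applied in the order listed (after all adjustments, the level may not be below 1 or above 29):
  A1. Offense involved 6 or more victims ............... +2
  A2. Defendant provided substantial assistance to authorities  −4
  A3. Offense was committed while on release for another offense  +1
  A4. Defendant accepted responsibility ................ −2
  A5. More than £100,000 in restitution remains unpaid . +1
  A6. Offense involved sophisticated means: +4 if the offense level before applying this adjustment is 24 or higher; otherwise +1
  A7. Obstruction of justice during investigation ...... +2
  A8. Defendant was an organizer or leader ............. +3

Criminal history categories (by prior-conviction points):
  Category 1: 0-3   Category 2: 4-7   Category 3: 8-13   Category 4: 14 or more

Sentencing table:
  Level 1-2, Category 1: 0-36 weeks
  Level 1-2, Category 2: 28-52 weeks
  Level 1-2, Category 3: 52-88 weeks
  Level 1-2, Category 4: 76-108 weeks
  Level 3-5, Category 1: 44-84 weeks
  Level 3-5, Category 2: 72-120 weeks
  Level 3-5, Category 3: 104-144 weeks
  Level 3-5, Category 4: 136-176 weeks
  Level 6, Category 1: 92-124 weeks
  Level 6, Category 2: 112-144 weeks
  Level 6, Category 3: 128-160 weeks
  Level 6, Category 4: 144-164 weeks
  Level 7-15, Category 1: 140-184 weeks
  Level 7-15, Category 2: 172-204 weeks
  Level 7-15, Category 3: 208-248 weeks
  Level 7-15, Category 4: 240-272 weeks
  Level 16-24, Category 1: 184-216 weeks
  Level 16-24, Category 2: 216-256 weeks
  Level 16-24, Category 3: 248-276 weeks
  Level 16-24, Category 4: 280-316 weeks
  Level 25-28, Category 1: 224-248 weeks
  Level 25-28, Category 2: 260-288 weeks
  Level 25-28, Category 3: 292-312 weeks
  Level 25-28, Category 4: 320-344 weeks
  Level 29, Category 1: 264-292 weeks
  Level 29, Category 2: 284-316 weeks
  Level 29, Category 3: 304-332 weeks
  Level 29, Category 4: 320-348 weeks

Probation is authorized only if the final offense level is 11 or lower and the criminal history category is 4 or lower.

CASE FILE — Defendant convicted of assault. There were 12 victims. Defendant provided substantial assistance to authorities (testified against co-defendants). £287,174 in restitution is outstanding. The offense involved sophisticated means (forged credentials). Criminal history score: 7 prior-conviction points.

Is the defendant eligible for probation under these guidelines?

Base offense level for assault: 21.
A1 applies: 21 + 2 = 23.
A2 applies: 23 − 4 = 19.
A3 does not apply.
A4 does not apply.
A5 applies: 19 + 1 = 20.
A6 applies (level before this adjustment is 20 < 24, so +1): 20 + 1 = 21.
A8 does not apply.
Final offense level: 21.
Criminal history: 7 prior points → Category 2 (4-7).
Level 21 falls in the 16-24 band.
Grid: Level 16-24 × Category 2 = 216-256 weeks.
Probation check: level 21 > 11 and category 2 ≤ 4 → not eligible.

No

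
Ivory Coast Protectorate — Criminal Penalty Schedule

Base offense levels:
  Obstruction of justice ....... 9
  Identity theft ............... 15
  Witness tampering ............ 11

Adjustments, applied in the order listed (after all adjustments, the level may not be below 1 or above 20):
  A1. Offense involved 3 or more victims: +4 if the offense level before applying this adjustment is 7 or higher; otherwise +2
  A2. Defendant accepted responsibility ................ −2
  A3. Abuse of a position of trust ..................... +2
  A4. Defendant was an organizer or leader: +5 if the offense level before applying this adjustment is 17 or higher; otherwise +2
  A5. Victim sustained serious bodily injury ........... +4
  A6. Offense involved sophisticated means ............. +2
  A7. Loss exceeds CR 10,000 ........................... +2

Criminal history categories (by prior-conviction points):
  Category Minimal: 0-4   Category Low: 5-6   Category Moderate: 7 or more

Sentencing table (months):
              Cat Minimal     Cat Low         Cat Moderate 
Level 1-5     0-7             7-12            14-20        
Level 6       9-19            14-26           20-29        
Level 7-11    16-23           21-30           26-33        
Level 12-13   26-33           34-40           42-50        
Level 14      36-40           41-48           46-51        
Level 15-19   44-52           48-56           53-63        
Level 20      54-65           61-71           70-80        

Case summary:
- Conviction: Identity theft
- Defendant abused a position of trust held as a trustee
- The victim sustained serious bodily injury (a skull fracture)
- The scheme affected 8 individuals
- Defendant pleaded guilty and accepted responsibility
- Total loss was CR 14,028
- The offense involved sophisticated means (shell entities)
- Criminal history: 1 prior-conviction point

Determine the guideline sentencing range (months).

Base offense level for identity theft: 15.
A1 applies (level before this adjustment is 15 ≥ 7, so +4): 15 + 4 = 19.
A2 applies: 19 − 2 = 17.
A3 applies: 17 + 2 = 19.
A5 applies: 19 + 4 = 23.
A6 applies: 23 + 2 = 25.
A7 applies: 25 + 2 = 27.
Level 27 exceeds the maximum of 20; capped at 20.
Final offense level: 20.
Criminal history: 1 prior point → Category Minimal (0-4).
Level 20 falls in the 20 band.
Grid: Level 20 × Category Minimal = 54-65 months.

54-65 months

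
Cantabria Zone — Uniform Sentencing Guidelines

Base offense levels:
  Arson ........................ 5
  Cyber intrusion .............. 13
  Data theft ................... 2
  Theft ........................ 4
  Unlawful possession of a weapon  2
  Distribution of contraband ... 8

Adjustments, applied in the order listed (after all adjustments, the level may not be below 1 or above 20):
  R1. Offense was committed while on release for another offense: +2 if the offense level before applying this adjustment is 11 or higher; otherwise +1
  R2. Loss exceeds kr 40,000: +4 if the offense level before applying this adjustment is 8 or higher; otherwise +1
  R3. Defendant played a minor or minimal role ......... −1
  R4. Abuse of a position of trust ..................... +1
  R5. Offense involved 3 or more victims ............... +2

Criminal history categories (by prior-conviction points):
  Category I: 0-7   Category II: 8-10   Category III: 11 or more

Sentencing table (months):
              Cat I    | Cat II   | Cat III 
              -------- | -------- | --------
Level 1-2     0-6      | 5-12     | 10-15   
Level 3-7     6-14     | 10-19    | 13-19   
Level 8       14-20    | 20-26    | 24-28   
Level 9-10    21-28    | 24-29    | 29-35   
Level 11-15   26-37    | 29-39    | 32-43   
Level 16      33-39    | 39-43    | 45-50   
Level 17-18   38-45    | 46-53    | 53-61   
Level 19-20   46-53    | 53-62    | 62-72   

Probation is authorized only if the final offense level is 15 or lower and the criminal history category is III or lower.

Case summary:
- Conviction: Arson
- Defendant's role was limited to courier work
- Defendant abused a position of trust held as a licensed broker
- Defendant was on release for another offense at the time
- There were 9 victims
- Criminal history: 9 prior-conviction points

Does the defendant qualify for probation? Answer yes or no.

Base offense level for arson: 5.
R1 applies (level before this adjustment is 5 < 11, so +1): 5 + 1 = 6.
R3 applies: 6 − 1 = 5.
R4 applies: 5 + 1 = 6.
R5 applies: 6 + 2 = 8.
Final offense level: 8.
Criminal history: 9 prior points → Category II (8-10).
Level 8 falls in the 8 band.
Grid: Level 8 × Category II = 20-26 months.
Probation check: level 8 ≤ 15 and category II ≤ III → eligible.

Yes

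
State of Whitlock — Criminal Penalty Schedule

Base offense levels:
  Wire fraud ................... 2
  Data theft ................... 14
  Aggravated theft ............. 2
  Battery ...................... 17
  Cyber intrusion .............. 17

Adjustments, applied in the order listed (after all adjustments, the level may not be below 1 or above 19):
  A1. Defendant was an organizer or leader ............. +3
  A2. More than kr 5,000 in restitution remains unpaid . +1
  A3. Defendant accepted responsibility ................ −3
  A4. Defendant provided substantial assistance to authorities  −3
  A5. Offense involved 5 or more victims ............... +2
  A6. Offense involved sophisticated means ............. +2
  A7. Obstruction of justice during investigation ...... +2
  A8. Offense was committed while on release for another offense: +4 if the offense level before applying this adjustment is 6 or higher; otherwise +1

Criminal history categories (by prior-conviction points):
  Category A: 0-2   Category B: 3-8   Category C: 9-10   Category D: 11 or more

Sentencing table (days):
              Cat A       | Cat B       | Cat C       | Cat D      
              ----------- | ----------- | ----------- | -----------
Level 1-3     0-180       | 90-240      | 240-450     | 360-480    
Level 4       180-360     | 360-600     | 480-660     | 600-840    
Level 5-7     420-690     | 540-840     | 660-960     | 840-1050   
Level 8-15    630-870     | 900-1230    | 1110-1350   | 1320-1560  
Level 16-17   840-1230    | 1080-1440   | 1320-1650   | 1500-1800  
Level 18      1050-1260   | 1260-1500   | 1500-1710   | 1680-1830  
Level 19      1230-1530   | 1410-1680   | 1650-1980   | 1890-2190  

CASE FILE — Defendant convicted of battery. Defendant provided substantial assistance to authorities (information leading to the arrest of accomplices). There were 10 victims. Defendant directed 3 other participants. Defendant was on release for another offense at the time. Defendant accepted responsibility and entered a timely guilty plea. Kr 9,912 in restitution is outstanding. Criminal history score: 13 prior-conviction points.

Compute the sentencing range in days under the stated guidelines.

Base offense level for battery: 17.
A1 applies: 17 + 3 = 20.
A2 applies: 20 + 1 = 21.
A3 applies: 21 − 3 = 18.
A4 applies: 18 − 3 = 15.
A5 applies: 15 + 2 = 17.
A6 does not apply.
A7 does not apply.
A8 applies (level before this adjustment is 17 ≥ 6, so +4): 17 + 4 = 21.
Level 21 exceeds the maximum of 19; capped at 19.
Final offense level: 19.
Criminal history: 13 prior points → Category D (11+).
Level 19 falls in the 19 band.
Grid: Level 19 × Category D = 1890-2190 days.

1890-2190 days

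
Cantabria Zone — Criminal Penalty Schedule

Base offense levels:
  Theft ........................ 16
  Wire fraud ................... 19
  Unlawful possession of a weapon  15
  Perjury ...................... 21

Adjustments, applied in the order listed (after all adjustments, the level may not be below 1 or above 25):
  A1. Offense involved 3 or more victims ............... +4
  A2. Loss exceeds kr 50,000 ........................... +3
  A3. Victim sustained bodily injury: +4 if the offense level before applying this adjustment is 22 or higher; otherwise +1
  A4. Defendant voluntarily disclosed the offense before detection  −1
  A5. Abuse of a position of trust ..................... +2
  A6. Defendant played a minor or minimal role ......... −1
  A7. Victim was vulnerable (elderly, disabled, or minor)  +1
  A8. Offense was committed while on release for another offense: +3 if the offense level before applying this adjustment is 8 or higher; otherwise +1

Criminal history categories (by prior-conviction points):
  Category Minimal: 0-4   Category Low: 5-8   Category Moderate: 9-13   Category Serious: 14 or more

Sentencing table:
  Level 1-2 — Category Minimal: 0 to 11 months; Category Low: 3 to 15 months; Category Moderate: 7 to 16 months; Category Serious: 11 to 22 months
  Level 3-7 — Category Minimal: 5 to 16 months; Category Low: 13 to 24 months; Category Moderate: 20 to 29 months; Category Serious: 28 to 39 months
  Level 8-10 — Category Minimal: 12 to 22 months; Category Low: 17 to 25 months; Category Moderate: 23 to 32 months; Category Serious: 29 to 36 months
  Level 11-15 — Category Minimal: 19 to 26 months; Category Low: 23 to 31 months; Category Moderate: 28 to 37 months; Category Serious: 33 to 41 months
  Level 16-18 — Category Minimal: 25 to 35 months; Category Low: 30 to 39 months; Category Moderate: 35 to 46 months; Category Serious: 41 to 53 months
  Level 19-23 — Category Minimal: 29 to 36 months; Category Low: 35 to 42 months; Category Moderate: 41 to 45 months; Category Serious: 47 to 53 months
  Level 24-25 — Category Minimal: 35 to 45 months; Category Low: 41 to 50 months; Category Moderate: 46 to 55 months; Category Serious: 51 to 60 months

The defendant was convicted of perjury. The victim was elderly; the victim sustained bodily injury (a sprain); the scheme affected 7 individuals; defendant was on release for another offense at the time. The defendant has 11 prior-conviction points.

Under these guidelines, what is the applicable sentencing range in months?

Base offense level for perjury: 21.
A1 applies: 21 + 4 = 25.
A3 applies (level before this adjustment is 25 ≥ 22, so +4): 25 + 4 = 29.
A5 does not apply.
A6 does not apply.
A7 applies: 29 + 1 = 30.
A8 applies (level before this adjustment is 30 ≥ 8, so +3): 30 + 3 = 33.
Level 33 exceeds the maximum of 25; capped at 25.
Final offense level: 25.
Criminal history: 11 prior points → Category Moderate (9-13).
Level 25 falls in the 24-25 band.
Grid: Level 24-25 × Category Moderate = 46-55 months.

46-55 months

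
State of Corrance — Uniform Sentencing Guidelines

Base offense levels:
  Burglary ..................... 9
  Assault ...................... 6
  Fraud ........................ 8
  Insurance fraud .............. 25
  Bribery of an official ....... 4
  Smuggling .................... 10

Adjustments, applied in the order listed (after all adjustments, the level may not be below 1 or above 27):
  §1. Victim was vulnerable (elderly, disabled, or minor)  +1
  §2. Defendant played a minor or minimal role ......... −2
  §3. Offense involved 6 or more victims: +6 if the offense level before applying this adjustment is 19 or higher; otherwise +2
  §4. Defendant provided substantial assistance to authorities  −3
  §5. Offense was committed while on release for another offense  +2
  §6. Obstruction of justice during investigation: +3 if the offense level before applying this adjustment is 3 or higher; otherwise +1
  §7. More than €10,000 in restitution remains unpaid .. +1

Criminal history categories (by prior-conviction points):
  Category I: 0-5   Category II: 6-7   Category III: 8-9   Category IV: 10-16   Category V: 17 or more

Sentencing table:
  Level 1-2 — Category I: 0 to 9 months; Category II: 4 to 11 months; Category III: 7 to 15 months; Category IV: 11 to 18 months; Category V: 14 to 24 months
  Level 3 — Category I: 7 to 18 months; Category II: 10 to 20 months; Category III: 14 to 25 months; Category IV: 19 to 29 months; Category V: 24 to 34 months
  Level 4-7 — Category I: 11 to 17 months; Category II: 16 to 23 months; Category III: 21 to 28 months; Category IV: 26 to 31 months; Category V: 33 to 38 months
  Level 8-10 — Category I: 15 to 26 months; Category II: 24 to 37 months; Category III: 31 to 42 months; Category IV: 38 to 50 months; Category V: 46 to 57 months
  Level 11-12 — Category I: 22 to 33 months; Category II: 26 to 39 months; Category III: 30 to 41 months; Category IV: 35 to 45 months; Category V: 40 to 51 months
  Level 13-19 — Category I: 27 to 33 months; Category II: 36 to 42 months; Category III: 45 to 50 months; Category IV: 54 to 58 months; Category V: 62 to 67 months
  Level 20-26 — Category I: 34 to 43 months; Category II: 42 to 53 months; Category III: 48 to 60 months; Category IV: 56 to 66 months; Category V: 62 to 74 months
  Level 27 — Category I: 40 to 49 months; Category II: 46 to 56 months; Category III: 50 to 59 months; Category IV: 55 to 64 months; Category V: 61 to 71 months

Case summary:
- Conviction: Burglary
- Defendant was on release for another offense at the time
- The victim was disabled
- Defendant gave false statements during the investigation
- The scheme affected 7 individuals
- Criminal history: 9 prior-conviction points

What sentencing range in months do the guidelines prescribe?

45-50 months

Base offense level for burglary: 9.
§1 applies: 9 + 1 = 10.
§2 does not apply.
§3 applies (level before this adjustment is 10 < 19, so +2): 10 + 2 = 12.
§5 applies: 12 + 2 = 14.
§6 applies (level before this adjustment is 14 ≥ 3, so +3): 14 + 3 = 17.
Final offense level: 17.
Criminal history: 9 prior points → Category III (8-9).
Level 17 falls in the 13-19 band.
Grid: Level 13-19 × Category III = 45-50 months.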